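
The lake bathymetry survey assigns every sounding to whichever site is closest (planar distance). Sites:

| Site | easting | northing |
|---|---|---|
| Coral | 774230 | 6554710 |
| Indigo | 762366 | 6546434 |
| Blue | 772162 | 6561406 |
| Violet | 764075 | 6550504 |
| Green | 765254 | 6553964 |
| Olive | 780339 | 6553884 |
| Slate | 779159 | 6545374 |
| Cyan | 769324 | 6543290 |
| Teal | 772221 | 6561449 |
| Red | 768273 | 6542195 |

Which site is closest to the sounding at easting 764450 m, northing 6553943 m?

Green

Squared distances to each site:
Coral: 96236689.000; Indigo: 60728137.000; Blue: 115171313.000; Violet: 11967346.000; Green: 646857.000; Olive: 252463802.000; Slate: 289782442.000; Cyan: 137242285.000; Teal: 116728477.000; Red: 152630833.000.
Minimum at Green.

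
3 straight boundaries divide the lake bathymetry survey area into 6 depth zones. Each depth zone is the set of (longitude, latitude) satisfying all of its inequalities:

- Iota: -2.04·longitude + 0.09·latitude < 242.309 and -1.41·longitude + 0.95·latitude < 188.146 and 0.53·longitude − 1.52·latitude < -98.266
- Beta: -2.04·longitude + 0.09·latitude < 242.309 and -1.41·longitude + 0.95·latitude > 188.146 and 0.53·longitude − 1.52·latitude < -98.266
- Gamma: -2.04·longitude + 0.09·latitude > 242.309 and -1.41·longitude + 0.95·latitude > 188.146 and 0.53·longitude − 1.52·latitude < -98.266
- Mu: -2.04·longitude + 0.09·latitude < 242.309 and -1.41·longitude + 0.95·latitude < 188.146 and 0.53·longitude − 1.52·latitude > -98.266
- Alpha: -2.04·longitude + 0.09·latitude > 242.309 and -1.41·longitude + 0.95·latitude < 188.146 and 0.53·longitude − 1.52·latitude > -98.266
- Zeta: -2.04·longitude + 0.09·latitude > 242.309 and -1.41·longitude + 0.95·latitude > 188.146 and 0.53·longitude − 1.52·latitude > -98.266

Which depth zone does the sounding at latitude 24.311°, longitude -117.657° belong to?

Beta

-2.04·-117.657 + 0.09·24.311 = 242.208, which is < 242.309
-1.41·-117.657 + 0.95·24.311 = 188.992, which is > 188.146
0.53·-117.657 − 1.52·24.311 = -99.311, which is < -98.266
This sign pattern matches Beta.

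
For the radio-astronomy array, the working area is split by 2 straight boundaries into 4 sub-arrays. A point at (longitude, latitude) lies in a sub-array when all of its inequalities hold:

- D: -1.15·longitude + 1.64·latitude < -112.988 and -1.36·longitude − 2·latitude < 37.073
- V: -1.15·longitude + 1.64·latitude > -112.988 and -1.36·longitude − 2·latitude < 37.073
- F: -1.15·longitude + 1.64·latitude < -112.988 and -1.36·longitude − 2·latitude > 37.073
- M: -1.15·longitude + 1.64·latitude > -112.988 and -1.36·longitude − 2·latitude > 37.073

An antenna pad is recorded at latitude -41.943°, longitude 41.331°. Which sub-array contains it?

-1.15·41.331 + 1.64·-41.943 = -116.317, which is < -112.988
-1.36·41.331 − 2·-41.943 = 27.676, which is < 37.073
This sign pattern matches D.

D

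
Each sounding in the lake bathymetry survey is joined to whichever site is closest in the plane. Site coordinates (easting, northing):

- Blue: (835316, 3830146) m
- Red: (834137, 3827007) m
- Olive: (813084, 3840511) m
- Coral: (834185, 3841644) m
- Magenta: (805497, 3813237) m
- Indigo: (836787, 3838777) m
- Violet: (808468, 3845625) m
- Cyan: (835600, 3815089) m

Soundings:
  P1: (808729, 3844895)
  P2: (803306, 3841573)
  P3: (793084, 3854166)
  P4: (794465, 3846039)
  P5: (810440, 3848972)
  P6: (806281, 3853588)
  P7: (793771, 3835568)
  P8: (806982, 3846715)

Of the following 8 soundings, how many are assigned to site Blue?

P1 → Violet
P2 → Violet
P3 → Violet
P4 → Violet
P5 → Violet
P6 → Violet
P7 → Violet
P8 → Violet
0 of the 8 go to Blue.

0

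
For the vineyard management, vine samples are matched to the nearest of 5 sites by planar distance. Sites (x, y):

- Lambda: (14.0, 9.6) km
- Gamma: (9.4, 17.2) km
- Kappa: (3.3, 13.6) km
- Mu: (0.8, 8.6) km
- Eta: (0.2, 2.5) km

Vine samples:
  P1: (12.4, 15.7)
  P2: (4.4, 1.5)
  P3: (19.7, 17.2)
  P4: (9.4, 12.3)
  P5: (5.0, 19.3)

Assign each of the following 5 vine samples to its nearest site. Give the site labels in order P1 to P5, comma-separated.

P1 → Gamma (d²=11.25)
P2 → Eta (d²=18.64)
P3 → Lambda (d²=90.25)
P4 → Gamma (d²=24.01)
P5 → Gamma (d²=23.77)

Gamma, Eta, Lambda, Gamma, Gamma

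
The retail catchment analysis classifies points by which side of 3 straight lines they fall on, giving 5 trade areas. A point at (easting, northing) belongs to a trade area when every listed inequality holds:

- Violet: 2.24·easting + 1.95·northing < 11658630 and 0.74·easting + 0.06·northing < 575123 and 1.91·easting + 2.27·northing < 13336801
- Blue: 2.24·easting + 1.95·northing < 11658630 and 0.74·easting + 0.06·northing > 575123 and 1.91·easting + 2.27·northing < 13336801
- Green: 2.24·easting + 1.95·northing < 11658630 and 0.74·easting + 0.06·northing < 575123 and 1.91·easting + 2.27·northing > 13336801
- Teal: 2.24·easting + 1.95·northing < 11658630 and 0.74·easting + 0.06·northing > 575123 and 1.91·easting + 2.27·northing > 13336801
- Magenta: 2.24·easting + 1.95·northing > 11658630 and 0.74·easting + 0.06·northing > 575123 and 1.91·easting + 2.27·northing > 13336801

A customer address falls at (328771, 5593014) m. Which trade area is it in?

2.24·328771 + 1.95·5593014 = 11642824.340, which is < 11658630
0.74·328771 + 0.06·5593014 = 578871.380, which is > 575123
1.91·328771 + 2.27·5593014 = 13324094.390, which is < 13336801
This sign pattern matches Blue.

Blue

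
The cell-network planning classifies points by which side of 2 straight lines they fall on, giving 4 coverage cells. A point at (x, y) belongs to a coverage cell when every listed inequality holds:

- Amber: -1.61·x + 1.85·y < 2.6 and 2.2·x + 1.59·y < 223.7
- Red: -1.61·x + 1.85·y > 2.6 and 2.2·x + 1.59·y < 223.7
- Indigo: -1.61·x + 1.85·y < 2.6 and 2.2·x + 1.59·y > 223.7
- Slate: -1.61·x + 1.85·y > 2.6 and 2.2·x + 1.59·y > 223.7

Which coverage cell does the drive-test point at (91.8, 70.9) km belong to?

Indigo

-1.61·91.8 + 1.85·70.9 = -16.633, which is < 2.6
2.2·91.8 + 1.59·70.9 = 314.691, which is > 223.7
This sign pattern matches Indigo.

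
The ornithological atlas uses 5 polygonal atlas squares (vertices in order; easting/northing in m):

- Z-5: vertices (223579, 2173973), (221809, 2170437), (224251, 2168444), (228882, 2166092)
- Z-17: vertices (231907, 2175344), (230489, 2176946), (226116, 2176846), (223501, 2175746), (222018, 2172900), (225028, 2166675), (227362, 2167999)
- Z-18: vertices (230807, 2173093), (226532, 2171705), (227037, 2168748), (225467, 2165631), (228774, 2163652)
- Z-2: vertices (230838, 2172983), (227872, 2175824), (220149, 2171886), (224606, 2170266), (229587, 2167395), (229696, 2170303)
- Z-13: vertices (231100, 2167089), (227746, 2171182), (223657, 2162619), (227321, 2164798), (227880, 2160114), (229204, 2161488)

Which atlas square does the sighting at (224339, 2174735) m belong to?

Z-17

Cast a ray rightward from (224339, 2174735). For each polygon, the edges (by vertex number in listed order) whose endpoints lie on opposite sides of northing = 2174735, where each meets that height, and whether that is right or left of the point:
Z-5: no edge straddles that height → 0 crossings.
Z-17: 4–5 at easting≈222974.2 (left), 7–1 at easting≈231530.2 (right) → 1 crossing.
Z-18: no edge straddles that height → 0 crossings.
Z-2: 1–2 at easting≈229008.9 (right), 2–3 at easting≈225736.3 (right) → 2 crossings.
Z-13: no edge straddles that height → 0 crossings.
Only Z-17 has an odd count, so the point is inside Z-17.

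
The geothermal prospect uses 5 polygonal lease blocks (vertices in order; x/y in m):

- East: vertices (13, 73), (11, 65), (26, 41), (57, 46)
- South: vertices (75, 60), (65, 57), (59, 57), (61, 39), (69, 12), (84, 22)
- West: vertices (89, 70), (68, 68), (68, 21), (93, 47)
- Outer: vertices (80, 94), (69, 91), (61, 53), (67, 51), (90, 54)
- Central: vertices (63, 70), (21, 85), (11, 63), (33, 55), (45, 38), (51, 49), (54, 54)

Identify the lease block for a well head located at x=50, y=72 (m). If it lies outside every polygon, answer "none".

Central

Cast a ray rightward from (50, 72). For each polygon, the edges (by vertex number in listed order) whose endpoints lie on opposite sides of y = 72, where each meets that height, and whether that is right or left of the point:
East: 1–2 at x≈12.8 (left), 4–1 at x≈14.6 (left) → 0 crossings.
South: no edge straddles that height → 0 crossings.
West: no edge straddles that height → 0 crossings.
Outer: 2–3 at x≈65.0 (right), 5–1 at x≈85.5 (right) → 2 crossings.
Central: 1–2 at x≈57.4 (right), 2–3 at x≈15.1 (left) → 1 crossing.
Only Central has an odd count, so the point is inside Central.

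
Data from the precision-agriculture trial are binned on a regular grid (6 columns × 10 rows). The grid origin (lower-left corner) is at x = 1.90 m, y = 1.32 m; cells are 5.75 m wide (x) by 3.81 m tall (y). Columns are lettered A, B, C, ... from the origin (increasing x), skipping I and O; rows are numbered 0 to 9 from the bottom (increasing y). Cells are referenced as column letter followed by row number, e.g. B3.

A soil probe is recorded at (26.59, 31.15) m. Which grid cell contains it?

E7

Column index: ⌊(26.59 − 1.90) / 5.75⌋ = ⌊4.294⌋ = 4 → column E
Row offset from origin: ⌊(31.15 − 1.32) / 3.81⌋ = ⌊7.829⌋ = 7 → row 7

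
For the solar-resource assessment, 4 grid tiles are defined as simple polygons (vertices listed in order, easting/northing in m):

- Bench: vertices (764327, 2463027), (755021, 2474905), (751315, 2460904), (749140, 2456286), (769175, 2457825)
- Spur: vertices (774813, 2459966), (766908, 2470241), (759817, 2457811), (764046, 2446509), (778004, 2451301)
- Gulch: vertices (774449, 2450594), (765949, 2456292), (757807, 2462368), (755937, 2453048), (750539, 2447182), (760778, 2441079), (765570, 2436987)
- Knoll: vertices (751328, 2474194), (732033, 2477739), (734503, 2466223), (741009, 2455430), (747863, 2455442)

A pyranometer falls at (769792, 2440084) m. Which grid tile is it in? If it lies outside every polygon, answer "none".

none

Cast a ray rightward from (769792, 2440084). For each polygon, the edges (by vertex number in listed order) whose endpoints lie on opposite sides of northing = 2440084, where each meets that height, and whether that is right or left of the point:
Bench: no edge straddles that height → 0 crossings.
Spur: no edge straddles that height → 0 crossings.
Gulch: 6–7 at easting≈761943.2 (left), 7–1 at easting≈767590.9 (left) → 0 crossings.
Knoll: no edge straddles that height → 0 crossings.
All counts are even, so the point lies outside every listed polygon.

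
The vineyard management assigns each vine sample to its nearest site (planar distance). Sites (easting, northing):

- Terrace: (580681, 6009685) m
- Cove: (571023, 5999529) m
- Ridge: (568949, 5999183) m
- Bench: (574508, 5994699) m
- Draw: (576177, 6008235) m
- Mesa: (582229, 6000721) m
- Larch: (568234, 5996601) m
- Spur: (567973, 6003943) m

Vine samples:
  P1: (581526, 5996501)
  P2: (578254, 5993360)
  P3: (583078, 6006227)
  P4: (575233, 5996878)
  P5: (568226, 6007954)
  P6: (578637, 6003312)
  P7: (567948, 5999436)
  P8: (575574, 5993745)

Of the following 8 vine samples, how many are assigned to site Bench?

3

P1 → Mesa
P2 → Bench
P3 → Terrace
P4 → Bench
P5 → Spur
P6 → Mesa
P7 → Ridge
P8 → Bench
3 of the 8 go to Bench.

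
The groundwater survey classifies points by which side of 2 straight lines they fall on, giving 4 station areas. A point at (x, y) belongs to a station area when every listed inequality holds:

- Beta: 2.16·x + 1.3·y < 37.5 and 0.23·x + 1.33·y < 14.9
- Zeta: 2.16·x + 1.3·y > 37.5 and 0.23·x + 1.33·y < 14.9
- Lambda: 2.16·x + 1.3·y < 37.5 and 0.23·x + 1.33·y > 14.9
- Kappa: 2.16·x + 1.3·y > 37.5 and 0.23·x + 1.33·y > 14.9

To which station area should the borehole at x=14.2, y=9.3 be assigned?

2.16·14.2 + 1.3·9.3 = 42.762, which is > 37.5
0.23·14.2 + 1.33·9.3 = 15.635, which is > 14.9
This sign pattern matches Kappa.

Kappa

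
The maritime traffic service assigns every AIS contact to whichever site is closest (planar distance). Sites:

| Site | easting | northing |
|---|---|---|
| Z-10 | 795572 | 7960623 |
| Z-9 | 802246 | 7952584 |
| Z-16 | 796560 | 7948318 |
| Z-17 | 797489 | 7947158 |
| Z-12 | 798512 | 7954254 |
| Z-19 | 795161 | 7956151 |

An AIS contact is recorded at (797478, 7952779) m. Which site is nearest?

Squared distances to each site:
Z-10: 65161172.000; Z-9: 22771849.000; Z-16: 20743245.000; Z-17: 31595762.000; Z-12: 3244781.000; Z-19: 16738873.000.
Minimum at Z-12.

Z-12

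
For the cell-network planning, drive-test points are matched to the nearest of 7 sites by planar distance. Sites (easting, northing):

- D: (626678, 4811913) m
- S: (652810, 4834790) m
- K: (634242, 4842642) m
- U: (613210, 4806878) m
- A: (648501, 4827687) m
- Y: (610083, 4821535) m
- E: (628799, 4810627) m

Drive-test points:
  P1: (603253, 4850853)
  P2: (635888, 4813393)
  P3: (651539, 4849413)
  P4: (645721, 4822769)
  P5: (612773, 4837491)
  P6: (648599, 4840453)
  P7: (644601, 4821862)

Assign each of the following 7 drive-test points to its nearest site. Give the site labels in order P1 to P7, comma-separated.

P1 → Y (d²=906194024.00)
P2 → E (d²=57904677.00)
P3 → S (d²=215447570.00)
P4 → A (d²=31915124.00)
P5 → Y (d²=261830036.00)
P6 → S (d²=49802090.00)
P7 → A (d²=49140625.00)

Y, E, S, A, Y, S, A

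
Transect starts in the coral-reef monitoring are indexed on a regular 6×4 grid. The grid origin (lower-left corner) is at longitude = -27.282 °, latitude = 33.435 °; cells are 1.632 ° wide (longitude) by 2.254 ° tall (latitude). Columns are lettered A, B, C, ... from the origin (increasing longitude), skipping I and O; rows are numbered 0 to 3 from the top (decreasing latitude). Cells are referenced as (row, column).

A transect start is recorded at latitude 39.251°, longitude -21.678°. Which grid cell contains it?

(1, D)

Column index: ⌊(-21.678 − -27.282) / 1.632⌋ = ⌊3.434⌋ = 3 → column D
Row offset from origin: ⌊(39.251 − 33.435) / 2.254⌋ = ⌊2.580⌋ = 2 → row 1 (counted from top)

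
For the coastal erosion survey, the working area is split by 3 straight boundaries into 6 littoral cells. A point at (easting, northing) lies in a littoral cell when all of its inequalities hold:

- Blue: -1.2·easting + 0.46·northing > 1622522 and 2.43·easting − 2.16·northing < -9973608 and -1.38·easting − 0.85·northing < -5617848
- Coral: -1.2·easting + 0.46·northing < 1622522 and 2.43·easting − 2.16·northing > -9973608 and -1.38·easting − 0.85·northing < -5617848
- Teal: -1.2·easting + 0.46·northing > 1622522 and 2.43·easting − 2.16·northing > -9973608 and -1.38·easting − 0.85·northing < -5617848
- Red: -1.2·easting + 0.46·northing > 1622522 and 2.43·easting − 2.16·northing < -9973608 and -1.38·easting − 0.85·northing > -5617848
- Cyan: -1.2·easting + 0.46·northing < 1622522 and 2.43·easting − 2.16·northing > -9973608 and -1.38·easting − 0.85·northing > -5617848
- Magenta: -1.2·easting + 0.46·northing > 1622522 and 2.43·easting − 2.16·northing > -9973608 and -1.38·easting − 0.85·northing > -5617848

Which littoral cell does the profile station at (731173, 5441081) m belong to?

-1.2·731173 + 0.46·5441081 = 1625489.660, which is > 1622522
2.43·731173 − 2.16·5441081 = -9975984.570, which is < -9973608
-1.38·731173 − 0.85·5441081 = -5633937.590, which is < -5617848
This sign pattern matches Blue.

Blue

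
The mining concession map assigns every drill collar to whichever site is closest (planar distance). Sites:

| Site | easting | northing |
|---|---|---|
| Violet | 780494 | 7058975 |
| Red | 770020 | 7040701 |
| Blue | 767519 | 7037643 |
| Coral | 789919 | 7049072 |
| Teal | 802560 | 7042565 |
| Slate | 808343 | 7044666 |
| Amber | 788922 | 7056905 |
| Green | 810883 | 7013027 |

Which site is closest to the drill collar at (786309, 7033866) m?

Coral

Squared distances to each site:
Violet: 664276106.000; Red: 312048746.000; Blue: 367329829.000; Coral: 244254536.000; Teal: 339767602.000; Slate: 602137156.000; Amber: 537623290.000; Green: 1038145397.000.
Minimum at Coral.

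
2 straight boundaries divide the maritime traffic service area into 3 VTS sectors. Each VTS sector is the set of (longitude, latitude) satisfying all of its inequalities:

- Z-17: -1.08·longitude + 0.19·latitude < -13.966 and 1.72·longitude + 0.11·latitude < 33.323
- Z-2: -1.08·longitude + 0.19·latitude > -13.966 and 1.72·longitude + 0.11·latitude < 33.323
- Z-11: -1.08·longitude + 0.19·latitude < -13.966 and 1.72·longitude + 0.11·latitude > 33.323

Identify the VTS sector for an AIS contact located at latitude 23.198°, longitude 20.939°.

Z-11

-1.08·20.939 + 0.19·23.198 = -18.206, which is < -13.966
1.72·20.939 + 0.11·23.198 = 38.567, which is > 33.323
This sign pattern matches Z-11.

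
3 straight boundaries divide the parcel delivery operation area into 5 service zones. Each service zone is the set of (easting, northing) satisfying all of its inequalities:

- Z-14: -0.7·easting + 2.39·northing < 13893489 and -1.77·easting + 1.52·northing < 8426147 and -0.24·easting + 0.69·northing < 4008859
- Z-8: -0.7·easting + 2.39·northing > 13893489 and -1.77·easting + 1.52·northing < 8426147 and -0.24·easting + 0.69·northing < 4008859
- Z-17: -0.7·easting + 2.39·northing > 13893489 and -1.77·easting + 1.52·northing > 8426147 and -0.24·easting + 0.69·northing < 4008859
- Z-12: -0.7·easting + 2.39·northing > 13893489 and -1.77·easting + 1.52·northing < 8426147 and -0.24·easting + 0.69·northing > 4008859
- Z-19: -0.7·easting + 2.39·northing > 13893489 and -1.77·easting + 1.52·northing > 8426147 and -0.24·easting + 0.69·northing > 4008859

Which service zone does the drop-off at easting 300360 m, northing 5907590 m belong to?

Z-17

-0.7·300360 + 2.39·5907590 = 13908888.100, which is > 13893489
-1.77·300360 + 1.52·5907590 = 8447899.600, which is > 8426147
-0.24·300360 + 0.69·5907590 = 4004150.700, which is < 4008859
This sign pattern matches Z-17.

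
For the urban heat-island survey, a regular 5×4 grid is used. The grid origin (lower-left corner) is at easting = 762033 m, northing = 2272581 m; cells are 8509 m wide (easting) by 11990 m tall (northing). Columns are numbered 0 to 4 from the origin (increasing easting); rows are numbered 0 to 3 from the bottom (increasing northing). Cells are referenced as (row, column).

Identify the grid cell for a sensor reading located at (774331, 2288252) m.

(1, 1)

Column index: ⌊(774331 − 762033) / 8509⌋ = ⌊1.445⌋ = 1
Row offset from origin: ⌊(2288252 − 2272581) / 11990⌋ = ⌊1.307⌋ = 1 → row 1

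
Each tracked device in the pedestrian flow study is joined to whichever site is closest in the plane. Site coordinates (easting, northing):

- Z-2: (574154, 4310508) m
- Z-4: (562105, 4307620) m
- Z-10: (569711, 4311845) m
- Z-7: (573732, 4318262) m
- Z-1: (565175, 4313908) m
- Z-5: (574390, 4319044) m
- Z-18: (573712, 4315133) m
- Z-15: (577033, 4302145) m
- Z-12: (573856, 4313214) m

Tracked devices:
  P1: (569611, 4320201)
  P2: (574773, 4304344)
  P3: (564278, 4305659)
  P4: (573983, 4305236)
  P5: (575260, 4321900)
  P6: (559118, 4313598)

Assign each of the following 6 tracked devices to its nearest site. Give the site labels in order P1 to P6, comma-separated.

P1 → Z-7 (d²=20742362.00)
P2 → Z-15 (d²=9943201.00)
P3 → Z-4 (d²=8567450.00)
P4 → Z-15 (d²=18856781.00)
P5 → Z-5 (d²=8913636.00)
P6 → Z-1 (d²=36783349.00)

Z-7, Z-15, Z-4, Z-15, Z-5, Z-1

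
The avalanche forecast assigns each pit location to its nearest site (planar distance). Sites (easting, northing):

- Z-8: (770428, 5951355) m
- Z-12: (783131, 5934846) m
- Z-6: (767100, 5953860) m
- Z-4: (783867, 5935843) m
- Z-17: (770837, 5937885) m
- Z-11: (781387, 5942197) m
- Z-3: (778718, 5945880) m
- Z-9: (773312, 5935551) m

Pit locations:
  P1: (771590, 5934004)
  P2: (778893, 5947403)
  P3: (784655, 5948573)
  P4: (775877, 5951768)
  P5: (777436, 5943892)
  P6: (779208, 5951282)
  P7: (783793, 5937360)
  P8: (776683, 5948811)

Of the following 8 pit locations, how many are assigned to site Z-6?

P1 → Z-9
P2 → Z-3
P3 → Z-3
P4 → Z-8
P5 → Z-3
P6 → Z-3
P7 → Z-4
P8 → Z-3
0 of the 8 go to Z-6.

0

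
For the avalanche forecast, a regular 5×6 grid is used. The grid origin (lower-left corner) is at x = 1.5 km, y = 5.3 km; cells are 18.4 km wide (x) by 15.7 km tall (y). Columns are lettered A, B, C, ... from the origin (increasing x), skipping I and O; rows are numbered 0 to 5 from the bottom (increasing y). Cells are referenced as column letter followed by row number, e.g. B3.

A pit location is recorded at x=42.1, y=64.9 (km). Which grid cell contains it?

C3

Column index: ⌊(42.1 − 1.5) / 18.4⌋ = ⌊2.207⌋ = 2 → column C
Row offset from origin: ⌊(64.9 − 5.3) / 15.7⌋ = ⌊3.796⌋ = 3 → row 3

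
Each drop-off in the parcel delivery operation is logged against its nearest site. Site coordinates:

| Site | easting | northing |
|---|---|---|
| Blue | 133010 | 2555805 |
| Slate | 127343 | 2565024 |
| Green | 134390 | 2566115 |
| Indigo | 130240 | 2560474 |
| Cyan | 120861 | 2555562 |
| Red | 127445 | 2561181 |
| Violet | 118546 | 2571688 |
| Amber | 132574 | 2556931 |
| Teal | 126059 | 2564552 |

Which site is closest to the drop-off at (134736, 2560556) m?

Squared distances to each site:
Blue: 25551077.000; Slate: 74619473.000; Green: 31022197.000; Indigo: 20220740.000; Cyan: 217455661.000; Red: 53549306.000; Violet: 386037524.000; Amber: 17814869.000; Teal: 91258345.000.
Minimum at Amber.

Amber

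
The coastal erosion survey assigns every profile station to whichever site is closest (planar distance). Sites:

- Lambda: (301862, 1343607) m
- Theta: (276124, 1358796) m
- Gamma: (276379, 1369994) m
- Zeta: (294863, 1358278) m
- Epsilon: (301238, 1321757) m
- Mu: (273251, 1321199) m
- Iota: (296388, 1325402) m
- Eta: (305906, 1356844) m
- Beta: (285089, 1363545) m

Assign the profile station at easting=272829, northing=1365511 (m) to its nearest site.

Gamma

Squared distances to each site:
Lambda: 1322700305.000; Theta: 55948250.000; Gamma: 32699789.000; Zeta: 537813445.000; Epsilon: 2721483797.000; Mu: 1963731428.000; Iota: 2163758362.000; Eta: 1169204818.000; Beta: 154172756.000.
Minimum at Gamma.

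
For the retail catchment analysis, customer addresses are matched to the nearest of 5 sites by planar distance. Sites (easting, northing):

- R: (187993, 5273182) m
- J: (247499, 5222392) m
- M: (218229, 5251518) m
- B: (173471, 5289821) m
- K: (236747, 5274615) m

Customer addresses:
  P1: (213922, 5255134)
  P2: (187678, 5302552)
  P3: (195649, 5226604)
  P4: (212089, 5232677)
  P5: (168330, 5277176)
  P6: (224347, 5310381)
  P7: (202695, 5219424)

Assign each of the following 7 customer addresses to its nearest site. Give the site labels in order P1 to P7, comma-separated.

P1 → M (d²=31625705.00)
P2 → B (d²=363917210.00)
P3 → M (d²=1130563796.00)
P4 → M (d²=392682881.00)
P5 → B (d²=186325906.00)
P6 → K (d²=1432966756.00)
P7 → M (d²=1271329992.00)

M, B, M, M, B, K, M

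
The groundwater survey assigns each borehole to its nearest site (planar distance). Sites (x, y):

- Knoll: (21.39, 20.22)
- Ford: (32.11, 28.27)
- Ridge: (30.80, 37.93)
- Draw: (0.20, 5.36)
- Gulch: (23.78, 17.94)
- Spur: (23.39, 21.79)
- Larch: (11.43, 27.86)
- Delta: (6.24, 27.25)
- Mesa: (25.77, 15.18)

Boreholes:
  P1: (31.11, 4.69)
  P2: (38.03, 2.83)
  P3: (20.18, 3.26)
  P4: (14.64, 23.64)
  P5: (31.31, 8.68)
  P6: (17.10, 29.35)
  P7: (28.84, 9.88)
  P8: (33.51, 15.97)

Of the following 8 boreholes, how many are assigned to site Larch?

P1 → Mesa
P2 → Mesa
P3 → Mesa
P4 → Larch
P5 → Mesa
P6 → Larch
P7 → Mesa
P8 → Mesa
2 of the 8 go to Larch.

2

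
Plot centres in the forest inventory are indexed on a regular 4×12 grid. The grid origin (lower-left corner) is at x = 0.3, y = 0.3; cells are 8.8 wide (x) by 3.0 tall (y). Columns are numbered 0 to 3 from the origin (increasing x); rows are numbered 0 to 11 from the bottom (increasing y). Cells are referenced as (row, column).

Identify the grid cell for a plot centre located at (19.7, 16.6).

(5, 2)

Column index: ⌊(19.7 − 0.3) / 8.8⌋ = ⌊2.205⌋ = 2
Row offset from origin: ⌊(16.6 − 0.3) / 3.0⌋ = ⌊5.433⌋ = 5 → row 5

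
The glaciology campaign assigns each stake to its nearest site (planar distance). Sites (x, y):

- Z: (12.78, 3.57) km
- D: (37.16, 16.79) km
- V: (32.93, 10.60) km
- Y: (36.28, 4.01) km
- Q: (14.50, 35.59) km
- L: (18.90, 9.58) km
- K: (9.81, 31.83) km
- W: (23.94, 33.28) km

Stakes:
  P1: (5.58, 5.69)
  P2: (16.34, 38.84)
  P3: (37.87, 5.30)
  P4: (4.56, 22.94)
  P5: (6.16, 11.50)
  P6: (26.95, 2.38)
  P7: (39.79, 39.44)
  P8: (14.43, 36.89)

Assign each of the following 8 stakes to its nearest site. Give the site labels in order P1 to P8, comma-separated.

P1 → Z (d²=56.33)
P2 → Q (d²=13.95)
P3 → Y (d²=4.19)
P4 → K (d²=106.59)
P5 → Z (d²=106.71)
P6 → Y (d²=89.71)
P7 → W (d²=289.17)
P8 → Q (d²=1.69)

Z, Q, Y, K, Z, Y, W, Q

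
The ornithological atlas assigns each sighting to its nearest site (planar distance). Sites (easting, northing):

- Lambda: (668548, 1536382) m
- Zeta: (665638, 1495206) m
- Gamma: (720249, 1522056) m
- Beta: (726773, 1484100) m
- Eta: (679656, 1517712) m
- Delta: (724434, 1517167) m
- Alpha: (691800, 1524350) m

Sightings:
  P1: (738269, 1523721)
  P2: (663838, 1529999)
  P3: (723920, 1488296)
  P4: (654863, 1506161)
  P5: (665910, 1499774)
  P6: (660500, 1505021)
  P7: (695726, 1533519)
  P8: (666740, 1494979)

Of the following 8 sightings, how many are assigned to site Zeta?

4

P1 → Delta
P2 → Lambda
P3 → Beta
P4 → Zeta
P5 → Zeta
P6 → Zeta
P7 → Alpha
P8 → Zeta
4 of the 8 go to Zeta.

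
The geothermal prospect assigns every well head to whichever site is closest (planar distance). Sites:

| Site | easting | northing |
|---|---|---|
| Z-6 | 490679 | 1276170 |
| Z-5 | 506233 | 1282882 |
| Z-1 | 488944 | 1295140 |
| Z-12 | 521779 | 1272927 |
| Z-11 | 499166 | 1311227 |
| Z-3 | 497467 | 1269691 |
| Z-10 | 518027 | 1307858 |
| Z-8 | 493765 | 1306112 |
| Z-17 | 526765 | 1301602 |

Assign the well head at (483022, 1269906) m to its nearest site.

Squared distances to each site:
Z-6: 97867345.000; Z-5: 707127097.000; Z-1: 671824840.000; Z-12: 1511231490.000; Z-11: 1968053777.000; Z-3: 208704250.000; Z-10: 2665704329.000; Z-8: 1426286485.000; Z-17: 2918086465.000.
Minimum at Z-6.

Z-6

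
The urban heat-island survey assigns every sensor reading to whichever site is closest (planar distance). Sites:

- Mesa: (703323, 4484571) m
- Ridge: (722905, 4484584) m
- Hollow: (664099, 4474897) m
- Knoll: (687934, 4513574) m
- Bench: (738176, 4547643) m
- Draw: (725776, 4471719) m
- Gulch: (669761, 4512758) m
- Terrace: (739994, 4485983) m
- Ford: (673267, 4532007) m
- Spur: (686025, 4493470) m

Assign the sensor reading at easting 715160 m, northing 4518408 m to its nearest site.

Squared distances to each site:
Mesa: 1285057138.000; Ridge: 1204048001.000; Hollow: 4500432842.000; Knoll: 764622632.000; Bench: 1384421481.000; Draw: 2292562177.000; Gulch: 2092991701.000; Terrace: 1668108181.000; Ford: 1939956250.000; Spur: 1470752069.000.
Minimum at Knoll.

Knoll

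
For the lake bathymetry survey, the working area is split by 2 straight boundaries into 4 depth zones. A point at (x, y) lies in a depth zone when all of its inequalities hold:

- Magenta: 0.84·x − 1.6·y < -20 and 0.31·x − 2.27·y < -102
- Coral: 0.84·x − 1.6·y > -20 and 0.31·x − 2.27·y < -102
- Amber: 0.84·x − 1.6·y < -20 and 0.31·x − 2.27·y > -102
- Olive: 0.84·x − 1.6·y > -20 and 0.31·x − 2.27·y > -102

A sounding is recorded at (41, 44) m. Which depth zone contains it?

0.84·41 − 1.6·44 = -35.960, which is < -20
0.31·41 − 2.27·44 = -87.170, which is > -102
This sign pattern matches Amber.

Amber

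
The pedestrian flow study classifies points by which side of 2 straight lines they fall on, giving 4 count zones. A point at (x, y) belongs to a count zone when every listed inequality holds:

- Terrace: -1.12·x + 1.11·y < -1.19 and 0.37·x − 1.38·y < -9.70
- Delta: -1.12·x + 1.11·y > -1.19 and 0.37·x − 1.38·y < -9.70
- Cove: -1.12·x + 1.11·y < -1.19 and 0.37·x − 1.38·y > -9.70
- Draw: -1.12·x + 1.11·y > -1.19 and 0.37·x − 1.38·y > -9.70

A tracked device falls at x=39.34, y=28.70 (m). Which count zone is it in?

-1.12·39.34 + 1.11·28.70 = -12.204, which is < -1.19
0.37·39.34 − 1.38·28.70 = -25.050, which is < -9.70
This sign pattern matches Terrace.

Terrace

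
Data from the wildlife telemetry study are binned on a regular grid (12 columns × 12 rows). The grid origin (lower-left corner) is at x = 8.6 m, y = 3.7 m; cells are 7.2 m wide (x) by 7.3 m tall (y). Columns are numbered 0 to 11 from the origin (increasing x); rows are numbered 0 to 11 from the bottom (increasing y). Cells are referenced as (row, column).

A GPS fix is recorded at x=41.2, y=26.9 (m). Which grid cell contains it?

(3, 4)

Column index: ⌊(41.2 − 8.6) / 7.2⌋ = ⌊4.528⌋ = 4
Row offset from origin: ⌊(26.9 − 3.7) / 7.3⌋ = ⌊3.178⌋ = 3 → row 3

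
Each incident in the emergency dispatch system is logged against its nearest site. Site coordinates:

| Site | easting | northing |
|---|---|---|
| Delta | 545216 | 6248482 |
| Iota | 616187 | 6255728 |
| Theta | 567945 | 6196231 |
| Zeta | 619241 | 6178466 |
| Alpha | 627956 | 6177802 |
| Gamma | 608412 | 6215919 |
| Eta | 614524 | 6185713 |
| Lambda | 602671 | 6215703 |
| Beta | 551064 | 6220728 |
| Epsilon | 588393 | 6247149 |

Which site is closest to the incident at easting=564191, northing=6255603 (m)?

Squared distances to each site:
Delta: 410759266.000; Iota: 2703599641.000; Theta: 3539126900.000; Zeta: 8980619269.000; Alpha: 10118970826.000; Gamma: 3530316697.000; Eta: 7418022989.000; Lambda: 3072720400.000; Beta: 1388583754.000; Epsilon: 657206920.000.
Minimum at Delta.

Delta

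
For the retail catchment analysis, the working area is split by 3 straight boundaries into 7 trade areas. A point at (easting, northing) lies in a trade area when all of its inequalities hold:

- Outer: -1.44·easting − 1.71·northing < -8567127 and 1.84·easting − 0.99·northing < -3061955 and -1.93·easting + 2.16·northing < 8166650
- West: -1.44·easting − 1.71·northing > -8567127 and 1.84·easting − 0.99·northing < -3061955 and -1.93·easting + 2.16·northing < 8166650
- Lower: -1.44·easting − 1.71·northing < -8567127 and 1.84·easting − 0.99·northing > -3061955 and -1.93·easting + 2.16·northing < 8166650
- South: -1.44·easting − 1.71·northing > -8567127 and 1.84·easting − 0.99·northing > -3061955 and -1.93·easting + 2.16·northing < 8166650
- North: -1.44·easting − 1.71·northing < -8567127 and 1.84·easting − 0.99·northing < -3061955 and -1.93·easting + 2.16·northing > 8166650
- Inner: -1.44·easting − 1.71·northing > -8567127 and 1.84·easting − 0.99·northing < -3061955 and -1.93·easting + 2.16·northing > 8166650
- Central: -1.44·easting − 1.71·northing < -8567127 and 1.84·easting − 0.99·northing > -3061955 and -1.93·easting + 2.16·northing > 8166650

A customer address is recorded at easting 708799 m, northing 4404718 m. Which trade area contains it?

-1.44·708799 − 1.71·4404718 = -8552738.340, which is > -8567127
1.84·708799 − 0.99·4404718 = -3056480.660, which is > -3061955
-1.93·708799 + 2.16·4404718 = 8146208.810, which is < 8166650
This sign pattern matches South.

South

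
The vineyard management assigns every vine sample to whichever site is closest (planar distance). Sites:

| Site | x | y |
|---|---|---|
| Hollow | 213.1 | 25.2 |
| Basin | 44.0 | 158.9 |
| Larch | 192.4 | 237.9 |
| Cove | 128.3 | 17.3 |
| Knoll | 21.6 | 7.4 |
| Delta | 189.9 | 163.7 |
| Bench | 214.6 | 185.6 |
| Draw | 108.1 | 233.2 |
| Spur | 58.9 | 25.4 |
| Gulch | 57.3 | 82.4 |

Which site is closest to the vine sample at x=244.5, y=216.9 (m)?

Squared distances to each site:
Hollow: 37734.850; Basin: 43564.250; Larch: 3155.410; Cove: 53342.600; Knoll: 93574.660; Delta: 5811.400; Bench: 1873.700; Draw: 18870.650; Spur: 71119.610; Gulch: 53134.090.
Minimum at Bench.

Bench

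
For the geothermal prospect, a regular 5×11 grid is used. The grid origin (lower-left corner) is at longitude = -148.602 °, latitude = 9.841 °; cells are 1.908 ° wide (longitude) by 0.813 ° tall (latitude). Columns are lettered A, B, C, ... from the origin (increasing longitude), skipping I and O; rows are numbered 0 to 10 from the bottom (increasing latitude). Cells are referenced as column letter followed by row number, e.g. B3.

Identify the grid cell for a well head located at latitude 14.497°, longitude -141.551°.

Column index: ⌊(-141.551 − -148.602) / 1.908⌋ = ⌊3.695⌋ = 3 → column D
Row offset from origin: ⌊(14.497 − 9.841) / 0.813⌋ = ⌊5.727⌋ = 5 → row 5

D5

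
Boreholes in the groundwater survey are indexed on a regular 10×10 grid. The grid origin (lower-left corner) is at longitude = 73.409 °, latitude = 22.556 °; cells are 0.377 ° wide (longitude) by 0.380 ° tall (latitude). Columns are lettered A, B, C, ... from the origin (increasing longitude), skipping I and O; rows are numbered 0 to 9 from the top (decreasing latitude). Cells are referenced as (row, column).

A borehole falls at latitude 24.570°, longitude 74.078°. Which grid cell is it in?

Column index: ⌊(74.078 − 73.409) / 0.377⌋ = ⌊1.775⌋ = 1 → column B
Row offset from origin: ⌊(24.570 − 22.556) / 0.380⌋ = ⌊5.300⌋ = 5 → row 4 (counted from top)

(4, B)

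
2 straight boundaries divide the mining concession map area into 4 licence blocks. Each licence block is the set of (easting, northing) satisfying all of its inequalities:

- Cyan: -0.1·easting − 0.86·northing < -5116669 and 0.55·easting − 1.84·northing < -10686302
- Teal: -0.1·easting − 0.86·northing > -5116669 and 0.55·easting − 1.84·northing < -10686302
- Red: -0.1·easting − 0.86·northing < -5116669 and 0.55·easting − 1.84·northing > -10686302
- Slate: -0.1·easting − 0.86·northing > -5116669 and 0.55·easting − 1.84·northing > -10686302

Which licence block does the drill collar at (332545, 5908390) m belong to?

-0.1·332545 − 0.86·5908390 = -5114469.900, which is > -5116669
0.55·332545 − 1.84·5908390 = -10688537.850, which is < -10686302
This sign pattern matches Teal.

Teal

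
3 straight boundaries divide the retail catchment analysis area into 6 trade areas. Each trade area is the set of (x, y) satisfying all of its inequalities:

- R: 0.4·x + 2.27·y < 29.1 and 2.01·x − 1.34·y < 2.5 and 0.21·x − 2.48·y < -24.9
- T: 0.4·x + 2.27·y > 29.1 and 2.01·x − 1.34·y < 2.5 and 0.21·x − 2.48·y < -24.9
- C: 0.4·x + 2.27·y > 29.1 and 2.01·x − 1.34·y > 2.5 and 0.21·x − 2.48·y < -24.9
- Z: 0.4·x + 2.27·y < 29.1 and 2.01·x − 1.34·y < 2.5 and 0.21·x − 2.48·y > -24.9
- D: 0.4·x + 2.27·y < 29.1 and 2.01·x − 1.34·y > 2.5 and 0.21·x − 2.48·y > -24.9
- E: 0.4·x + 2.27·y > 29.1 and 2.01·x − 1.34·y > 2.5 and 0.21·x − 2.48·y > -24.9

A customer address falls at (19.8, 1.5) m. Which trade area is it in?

0.4·19.8 + 2.27·1.5 = 11.325, which is < 29.1
2.01·19.8 − 1.34·1.5 = 37.788, which is > 2.5
0.21·19.8 − 2.48·1.5 = 0.438, which is > -24.9
This sign pattern matches D.

D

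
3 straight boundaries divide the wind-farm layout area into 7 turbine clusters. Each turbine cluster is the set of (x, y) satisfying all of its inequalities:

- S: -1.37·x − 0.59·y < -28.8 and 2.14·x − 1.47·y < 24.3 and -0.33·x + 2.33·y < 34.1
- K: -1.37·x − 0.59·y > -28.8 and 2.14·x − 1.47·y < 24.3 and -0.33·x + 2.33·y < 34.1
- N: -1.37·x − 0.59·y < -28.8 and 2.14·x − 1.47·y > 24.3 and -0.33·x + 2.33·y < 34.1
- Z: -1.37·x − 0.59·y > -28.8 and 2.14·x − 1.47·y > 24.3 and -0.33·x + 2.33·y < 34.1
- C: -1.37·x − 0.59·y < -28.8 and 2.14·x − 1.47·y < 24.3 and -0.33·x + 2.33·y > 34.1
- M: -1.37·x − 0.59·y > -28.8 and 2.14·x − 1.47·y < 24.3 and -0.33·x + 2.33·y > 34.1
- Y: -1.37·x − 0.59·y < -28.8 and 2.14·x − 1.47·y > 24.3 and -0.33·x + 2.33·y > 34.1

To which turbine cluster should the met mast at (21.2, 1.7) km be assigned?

-1.37·21.2 − 0.59·1.7 = -30.047, which is < -28.8
2.14·21.2 − 1.47·1.7 = 42.869, which is > 24.3
-0.33·21.2 + 2.33·1.7 = -3.035, which is < 34.1
This sign pattern matches N.

N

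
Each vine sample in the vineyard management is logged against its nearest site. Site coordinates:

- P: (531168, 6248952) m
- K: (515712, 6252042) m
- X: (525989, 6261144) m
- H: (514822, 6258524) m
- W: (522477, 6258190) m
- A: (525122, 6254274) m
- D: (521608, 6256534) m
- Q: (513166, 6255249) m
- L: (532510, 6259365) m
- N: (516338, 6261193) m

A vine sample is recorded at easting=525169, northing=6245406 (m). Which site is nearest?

P

Squared distances to each site:
P: 48562117.000; K: 133471345.000; X: 248357044.000; H: 279142333.000; W: 170677520.000; A: 78643633.000; D: 136513105.000; Q: 240956658.000; L: 248743962.000; N: 327215930.000.
Minimum at P.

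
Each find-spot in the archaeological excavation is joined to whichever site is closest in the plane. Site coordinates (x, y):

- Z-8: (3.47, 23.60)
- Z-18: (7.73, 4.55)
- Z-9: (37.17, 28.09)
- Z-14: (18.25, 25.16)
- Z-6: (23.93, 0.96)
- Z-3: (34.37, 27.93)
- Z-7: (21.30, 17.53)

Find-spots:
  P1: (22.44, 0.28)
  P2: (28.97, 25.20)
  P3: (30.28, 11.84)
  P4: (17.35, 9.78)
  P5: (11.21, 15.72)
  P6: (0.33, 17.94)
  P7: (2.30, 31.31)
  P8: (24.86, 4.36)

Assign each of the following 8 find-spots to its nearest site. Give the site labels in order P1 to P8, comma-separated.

P1 → Z-6 (d²=2.68)
P2 → Z-3 (d²=36.61)
P3 → Z-7 (d²=113.02)
P4 → Z-7 (d²=75.67)
P5 → Z-7 (d²=105.08)
P6 → Z-8 (d²=41.90)
P7 → Z-8 (d²=60.81)
P8 → Z-6 (d²=12.42)

Z-6, Z-3, Z-7, Z-7, Z-7, Z-8, Z-8, Z-6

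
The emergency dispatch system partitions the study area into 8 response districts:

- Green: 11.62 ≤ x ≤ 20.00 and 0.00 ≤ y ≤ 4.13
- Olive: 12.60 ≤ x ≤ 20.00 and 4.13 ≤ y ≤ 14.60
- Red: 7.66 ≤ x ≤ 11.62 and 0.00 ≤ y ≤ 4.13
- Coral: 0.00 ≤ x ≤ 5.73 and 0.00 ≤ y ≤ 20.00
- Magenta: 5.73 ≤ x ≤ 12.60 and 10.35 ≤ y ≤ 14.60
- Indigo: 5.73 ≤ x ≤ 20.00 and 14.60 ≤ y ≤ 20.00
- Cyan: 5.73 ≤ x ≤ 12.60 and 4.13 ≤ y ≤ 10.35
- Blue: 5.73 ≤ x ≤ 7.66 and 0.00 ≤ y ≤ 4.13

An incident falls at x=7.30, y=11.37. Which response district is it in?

Magenta

The point has x = 7.30 and y = 11.37.
Only Magenta satisfies 5.73 ≤ x ≤ 12.60 and 10.35 ≤ y ≤ 14.60.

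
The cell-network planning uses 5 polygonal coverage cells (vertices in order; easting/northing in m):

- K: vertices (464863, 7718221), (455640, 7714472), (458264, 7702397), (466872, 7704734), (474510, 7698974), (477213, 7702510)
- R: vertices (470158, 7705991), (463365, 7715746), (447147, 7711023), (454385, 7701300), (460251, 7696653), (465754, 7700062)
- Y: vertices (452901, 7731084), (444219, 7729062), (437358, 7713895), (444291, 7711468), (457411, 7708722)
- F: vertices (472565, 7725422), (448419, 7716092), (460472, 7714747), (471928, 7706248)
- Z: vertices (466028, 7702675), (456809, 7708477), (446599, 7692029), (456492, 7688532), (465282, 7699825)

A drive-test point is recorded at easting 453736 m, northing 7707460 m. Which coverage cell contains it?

Cast a ray rightward from (453736, 7707460). For each polygon, the edges (by vertex number in listed order) whose endpoints lie on opposite sides of northing = 7707460, where each meets that height, and whether that is right or left of the point:
K: 2–3 at easting≈457163.8 (right), 6–1 at easting≈473321.9 (right) → 2 crossings.
R: 1–2 at easting≈469135.0 (right), 3–4 at easting≈449799.4 (left) → 1 crossing.
Y: no edge straddles that height → 0 crossings.
F: 3–4 at easting≈470294.3 (right), 4–1 at easting≈471968.3 (right) → 2 crossings.
Z: 1–2 at easting≈458424.9 (right), 2–3 at easting≈456177.7 (right) → 2 crossings.
Only R has an odd count, so the point is inside R.

R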